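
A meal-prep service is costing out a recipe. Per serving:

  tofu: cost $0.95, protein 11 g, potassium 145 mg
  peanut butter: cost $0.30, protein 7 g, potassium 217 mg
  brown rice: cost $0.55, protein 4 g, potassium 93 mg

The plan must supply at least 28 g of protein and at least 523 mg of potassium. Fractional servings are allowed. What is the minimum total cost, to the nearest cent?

$1.20

For a min-cost LP with two ≥-constraints, a basic feasible solution has at most two positive variables.
tofu only: max(28/11, 523/145) = 3.607 servings → $3.43.
peanut butter only: max(28/7, 523/217) = 4 servings → $1.20.
brown rice only: max(28/4, 523/93) = 7 servings → $3.85.
tofu + peanut butter with both tight: 1.76 servings and 1.234 servings → $2.04.
tofu + brown rice with both tight: 1.156 servings and 3.822 servings → $3.20.
peanut butter + brown rice: intersection lies outside the first quadrant.
The minimum over all feasible corners is $1.20.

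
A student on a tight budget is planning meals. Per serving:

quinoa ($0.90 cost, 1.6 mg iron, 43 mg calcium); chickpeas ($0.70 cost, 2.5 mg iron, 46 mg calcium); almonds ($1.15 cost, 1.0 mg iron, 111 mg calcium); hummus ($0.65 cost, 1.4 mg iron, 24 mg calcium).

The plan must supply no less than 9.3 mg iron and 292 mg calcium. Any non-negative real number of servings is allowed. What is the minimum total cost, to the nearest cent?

$3.74

Check every corner: each single food scaled to meet both minima, and each pair solved so both constraints bind.
quinoa only: max(9.3/1.6, 292/43) = 6.791 servings → $6.11.
chickpeas only: max(9.3/2.5, 292/46) = 6.348 servings → $4.44.
almonds only: max(9.3/1.0, 292/111) = 9.3 servings → $10.70.
hummus only: max(9.3/1.4, 292/24) = 12.17 servings → $7.91.
quinoa + chickpeas: the both-tight solution has a negative serving — not a feasible corner.
quinoa + almonds with both tight: 5.5 servings and 0.5 servings → $5.53.
quinoa + hummus with both targets exact would need a negative amount; discard.
chickpeas + almonds with both tight: 3.198 servings and 1.305 servings → $3.74.
chickpeas + hummus with both targets exact would need a negative amount; discard.
almonds + hummus with both tight: 1.412 servings and 5.634 servings → $5.29.
Cheapest feasible corner: $3.74.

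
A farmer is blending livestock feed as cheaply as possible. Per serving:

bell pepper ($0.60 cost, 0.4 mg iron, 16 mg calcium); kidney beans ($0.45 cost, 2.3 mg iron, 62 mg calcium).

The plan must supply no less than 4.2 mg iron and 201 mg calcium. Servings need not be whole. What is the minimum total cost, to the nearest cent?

$1.46

For a min-cost LP with two ≥-constraints, a basic feasible solution has at most two positive variables.
bell pepper only: max(4.2/0.4, 201/16) = 12.56 servings → $7.54.
kidney beans only: max(4.2/2.3, 201/62) = 3.242 servings → $1.46.
bell pepper + kidney beans: intersection lies outside the first quadrant.
Cheapest feasible corner: $1.46.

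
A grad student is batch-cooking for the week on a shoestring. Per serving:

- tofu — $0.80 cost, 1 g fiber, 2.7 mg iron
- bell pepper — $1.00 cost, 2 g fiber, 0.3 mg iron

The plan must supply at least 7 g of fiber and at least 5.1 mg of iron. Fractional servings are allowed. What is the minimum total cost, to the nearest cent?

$3.98

A basic optimal solution has at most two foods positive. Try each food alone and each pair with both targets met exactly.
tofu only: max(7/1, 5.1/2.7) = 7 servings → $5.60.
bell pepper only: max(7/2, 5.1/0.3) = 17 servings → $17.00.
tofu + bell pepper with both tight: 1.588 servings and 2.706 servings → $3.98.
So the least-cost plan costs $3.98.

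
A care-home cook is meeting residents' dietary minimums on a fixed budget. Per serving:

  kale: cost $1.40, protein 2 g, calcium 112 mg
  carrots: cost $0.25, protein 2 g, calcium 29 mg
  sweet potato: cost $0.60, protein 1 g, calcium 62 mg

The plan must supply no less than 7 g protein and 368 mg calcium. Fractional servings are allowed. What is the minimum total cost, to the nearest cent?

The cheapest plan sits at a corner of the feasible region — with two constraints it uses at most two foods.
kale only: max(7/2, 368/112) = 3.5 servings → $4.90.
carrots only: max(7/2, 368/29) = 12.69 servings → $3.17.
sweet potato only: max(7/1, 368/62) = 7 servings → $4.20.
kale + carrots with both tight: 3.211 servings and 0.2892 servings → $4.57.
kale + sweet potato with both targets exact would need a negative amount; discard.
carrots + sweet potato with both tight: 0.6947 servings and 5.611 servings → $3.54.
The minimum over all feasible corners is $3.17.

$3.17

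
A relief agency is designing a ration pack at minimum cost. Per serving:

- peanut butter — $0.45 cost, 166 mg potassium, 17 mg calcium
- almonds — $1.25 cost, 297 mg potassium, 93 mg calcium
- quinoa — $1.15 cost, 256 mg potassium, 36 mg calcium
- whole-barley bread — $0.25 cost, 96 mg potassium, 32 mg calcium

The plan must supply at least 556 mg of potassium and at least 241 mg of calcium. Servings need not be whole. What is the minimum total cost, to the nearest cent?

peanut butter only: max(556/166, 241/17) = 14.18 servings → $6.38.
almonds only: max(556/297, 241/93) = 2.591 servings → $3.24.
quinoa only: max(556/256, 241/36) = 6.694 servings → $7.70.
whole-barley bread only: max(556/96, 241/32) = 7.531 servings → $1.88.
peanut butter + almonds: the both-tight solution has a negative serving — not a feasible corner.
peanut butter + quinoa with both targets exact would need a negative amount; discard.
peanut butter + whole-barley bread: intersection lies outside the first quadrant.
almonds + quinoa: the both-tight solution has a negative serving — not a feasible corner.
almonds + whole-barley bread: intersection lies outside the first quadrant.
quinoa + whole-barley bread with both targets exact would need a negative amount; discard.
Cheapest feasible corner: $1.88.

$1.88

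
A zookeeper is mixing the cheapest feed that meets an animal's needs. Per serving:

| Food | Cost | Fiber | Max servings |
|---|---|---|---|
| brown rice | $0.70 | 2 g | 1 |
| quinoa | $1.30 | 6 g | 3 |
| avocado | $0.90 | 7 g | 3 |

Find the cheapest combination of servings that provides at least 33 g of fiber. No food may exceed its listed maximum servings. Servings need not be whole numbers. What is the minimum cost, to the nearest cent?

$5.30

Cost per g of fiber: avocado $0.1286, quinoa $0.2167, brown rice $0.3500.
Take 3 servings of avocado: +21.0 g fiber for $2.70 (total $2.70, still need 12.0 g).
Take 2 servings of quinoa: +12.0 g fiber for $2.60 (total $5.30, still need 0.0 g).
Filling from the cheapest source first is optimal under one linear minimum: $5.30.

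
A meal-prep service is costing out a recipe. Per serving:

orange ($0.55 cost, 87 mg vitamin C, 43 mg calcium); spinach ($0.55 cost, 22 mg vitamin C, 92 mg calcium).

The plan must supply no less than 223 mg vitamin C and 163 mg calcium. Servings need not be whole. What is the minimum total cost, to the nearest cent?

$1.68

An LP optimum is at a vertex; with two nutrient constraints at most two foods are used. Check each candidate.
orange only: max(223/87, 163/43) = 3.791 servings → $2.08.
spinach only: max(223/22, 163/92) = 10.14 servings → $5.58.
orange + spinach with both tight: 2.399 servings and 0.6506 servings → $1.68.
Cheapest feasible corner: $1.68.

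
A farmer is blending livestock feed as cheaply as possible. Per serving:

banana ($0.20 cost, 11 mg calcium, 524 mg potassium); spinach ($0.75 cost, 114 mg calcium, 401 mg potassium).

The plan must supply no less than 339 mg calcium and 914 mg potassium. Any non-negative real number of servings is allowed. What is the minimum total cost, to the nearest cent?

Two binding constraints pin down two serving amounts, so the optimal mix uses at most two foods. The candidates are each food alone (scaled to the tighter of calcium/potassium) and each pair with both constraints tight.
banana only: max(339/11, 914/524) = 30.82 servings → $6.16.
spinach only: max(339/114, 914/401) = 2.974 servings → $2.23.
banana + spinach: the both-tight solution has a negative serving — not a feasible corner.
The minimum over all feasible corners is $2.23.

$2.23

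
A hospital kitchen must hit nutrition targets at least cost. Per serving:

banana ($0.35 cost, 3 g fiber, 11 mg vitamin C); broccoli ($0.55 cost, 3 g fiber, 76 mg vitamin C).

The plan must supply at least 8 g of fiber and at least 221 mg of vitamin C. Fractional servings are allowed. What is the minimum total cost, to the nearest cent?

$1.60

Check every corner: each single food scaled to meet both minima, and each pair solved so both constraints bind.
banana only: max(8/3, 221/11) = 20.09 servings → $7.03.
broccoli only: max(8/3, 221/76) = 2.908 servings → $1.60.
banana + broccoli with both targets exact would need a negative amount; discard.
So the least-cost plan costs $1.60.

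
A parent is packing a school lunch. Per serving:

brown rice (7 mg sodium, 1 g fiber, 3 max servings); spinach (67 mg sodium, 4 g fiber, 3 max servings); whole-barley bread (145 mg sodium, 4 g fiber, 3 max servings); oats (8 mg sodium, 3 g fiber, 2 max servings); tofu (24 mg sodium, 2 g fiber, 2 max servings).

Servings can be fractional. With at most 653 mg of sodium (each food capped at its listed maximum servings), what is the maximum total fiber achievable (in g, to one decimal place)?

35.1 g

Fiber per mg sodium: oats 0.375, brown rice 0.1429, tofu 0.08333, spinach 0.0597, whole-barley bread 0.02759.
Take 2 servings of oats: uses 16 mg sodium, +6.0 g fiber (running total 6.0 g).
Take 3 servings of brown rice: uses 21 mg sodium, +3.0 g fiber (running total 9.0 g).
Take 2 servings of tofu: uses 48 mg sodium, +4.0 g fiber (running total 13.0 g).
Take 3 servings of spinach: uses 201 mg sodium, +12.0 g fiber (running total 25.0 g).
Take 2.531 servings of whole-barley bread: uses 367 mg sodium, +10.1 g fiber (running total 35.1 g).
Greedy by best ratio exhausts the sodium allowance optimally: 35.1 g.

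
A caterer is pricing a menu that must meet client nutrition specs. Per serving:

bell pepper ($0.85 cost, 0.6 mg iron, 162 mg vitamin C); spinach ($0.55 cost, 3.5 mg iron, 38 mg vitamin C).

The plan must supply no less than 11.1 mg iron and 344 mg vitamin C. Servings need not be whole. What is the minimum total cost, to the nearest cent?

Compare the cost at each extreme point of the feasible region.
bell pepper only: max(11.1/0.6, 344/162) = 18.5 servings → $15.72.
spinach only: max(11.1/3.5, 344/38) = 9.053 servings → $4.98.
bell pepper + spinach with both tight: 1.437 servings and 2.925 servings → $2.83.
Cheapest feasible corner: $2.83.

$2.83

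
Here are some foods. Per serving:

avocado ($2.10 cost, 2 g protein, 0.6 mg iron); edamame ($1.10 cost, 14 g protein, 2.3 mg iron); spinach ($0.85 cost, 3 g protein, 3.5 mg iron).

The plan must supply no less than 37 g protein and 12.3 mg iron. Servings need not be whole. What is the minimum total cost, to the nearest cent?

$4.18

Compare the cost at each extreme point of the feasible region.
avocado only: max(37/2, 12.3/0.6) = 20.5 servings → $43.05.
edamame only: max(37/14, 12.3/2.3) = 5.348 servings → $5.88.
spinach only: max(37/3, 12.3/3.5) = 12.33 servings → $10.48.
avocado + edamame: the both-tight solution has a negative serving — not a feasible corner.
avocado + spinach with both tight: 17.81 servings and 0.4615 servings → $37.79.
edamame + spinach with both tight: 2.2 servings and 2.069 servings → $4.18.
Cheapest feasible corner: $4.18.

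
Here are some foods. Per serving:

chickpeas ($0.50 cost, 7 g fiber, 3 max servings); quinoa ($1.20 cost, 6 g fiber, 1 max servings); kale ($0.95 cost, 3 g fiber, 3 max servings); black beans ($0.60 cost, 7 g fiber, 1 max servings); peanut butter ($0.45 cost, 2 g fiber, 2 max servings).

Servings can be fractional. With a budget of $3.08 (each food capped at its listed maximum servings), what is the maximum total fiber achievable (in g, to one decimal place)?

32.9 g

Fiber per dollar: chickpeas 14, black beans 11.67, quinoa 5, peanut butter 4.444, kale 3.158.
Take 3 servings of chickpeas: spends $1.50, +21.0 g fiber (running total 21.0 g).
Take 1 serving of black beans: spends $0.60, +7.0 g fiber (running total 28.0 g).
Take 0.8167 servings of quinoa: spends $0.98, +4.9 g fiber (running total 32.9 g).
Filling greedily by fiber-per-dollar is optimal for one linear limit, giving 32.9 g.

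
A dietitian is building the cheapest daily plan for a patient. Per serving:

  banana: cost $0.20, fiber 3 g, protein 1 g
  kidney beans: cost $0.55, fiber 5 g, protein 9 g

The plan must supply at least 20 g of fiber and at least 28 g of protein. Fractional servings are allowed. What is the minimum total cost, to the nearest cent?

$1.96

banana only: max(20/3, 28/1) = 28 servings → $5.60.
kidney beans only: max(20/5, 28/9) = 4 servings → $2.20.
banana + kidney beans with both tight: 1.818 servings and 2.909 servings → $1.96.
Cheapest feasible corner: $1.96.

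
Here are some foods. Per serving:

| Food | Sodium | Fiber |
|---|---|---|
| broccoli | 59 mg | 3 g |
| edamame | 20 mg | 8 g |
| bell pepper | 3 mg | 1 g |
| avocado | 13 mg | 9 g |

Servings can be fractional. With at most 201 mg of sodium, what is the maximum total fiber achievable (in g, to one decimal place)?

Fiber per mg sodium: avocado 0.6923, edamame 0.4, bell pepper 0.3333, broccoli 0.05085.
With no serving limits, spend the whole sodium allowance on avocado: 201 mg / 13 mg × 9 g = 139.2 g.

139.2 g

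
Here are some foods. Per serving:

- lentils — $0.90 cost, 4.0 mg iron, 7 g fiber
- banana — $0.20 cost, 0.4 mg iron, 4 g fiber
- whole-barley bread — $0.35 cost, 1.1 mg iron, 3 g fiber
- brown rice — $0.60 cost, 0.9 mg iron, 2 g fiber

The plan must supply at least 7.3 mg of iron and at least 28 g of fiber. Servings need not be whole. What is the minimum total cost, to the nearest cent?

Two binding constraints pin down two serving amounts, so the optimal mix uses at most two foods. The candidates are each food alone (scaled to the tighter of iron/fiber) and each pair with both constraints tight.
lentils only: max(7.3/4.0, 28/7) = 4 servings → $3.60.
banana only: max(7.3/0.4, 28/4) = 18.25 servings → $3.65.
whole-barley bread only: max(7.3/1.1, 28/3) = 9.333 servings → $3.27.
brown rice only: max(7.3/0.9, 28/2) = 14 servings → $8.40.
lentils + banana with both tight: 1.364 servings and 4.614 servings → $2.15.
lentils + whole-barley bread: the both-tight solution has a negative serving — not a feasible corner.
lentils + brown rice: intersection lies outside the first quadrant.
banana + whole-barley bread with both tight: 2.781 servings and 5.625 servings → $2.52.
banana + brown rice with both tight: 3.786 servings and 6.429 servings → $4.61.
whole-barley bread + brown rice: the both-tight solution has a negative serving — not a feasible corner.
Cheapest feasible corner: $2.15.

$2.15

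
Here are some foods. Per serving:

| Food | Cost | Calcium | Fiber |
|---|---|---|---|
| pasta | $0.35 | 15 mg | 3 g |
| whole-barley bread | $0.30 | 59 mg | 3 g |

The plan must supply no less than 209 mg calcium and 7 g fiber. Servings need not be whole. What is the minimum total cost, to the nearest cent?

$1.06

pasta only: max(209/15, 7/3) = 13.93 servings → $4.88.
whole-barley bread only: max(209/59, 7/3) = 3.542 servings → $1.06.
pasta + whole-barley bread with both targets exact would need a negative amount; discard.
The minimum over all feasible corners is $1.06.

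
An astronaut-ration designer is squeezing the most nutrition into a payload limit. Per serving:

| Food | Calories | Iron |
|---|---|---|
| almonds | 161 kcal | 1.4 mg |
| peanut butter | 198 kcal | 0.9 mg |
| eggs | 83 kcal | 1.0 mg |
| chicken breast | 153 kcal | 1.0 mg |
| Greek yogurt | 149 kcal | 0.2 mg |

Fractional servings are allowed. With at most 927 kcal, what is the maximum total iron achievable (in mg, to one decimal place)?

Iron per kcal: eggs 0.01205, almonds 0.008696, chicken breast 0.006536, peanut butter 0.004545, Greek yogurt 0.001342.
With no serving limits, spend the whole calories allowance on eggs: 927 kcal / 83 kcal × 1.0 mg = 11.2 mg.

11.2 mg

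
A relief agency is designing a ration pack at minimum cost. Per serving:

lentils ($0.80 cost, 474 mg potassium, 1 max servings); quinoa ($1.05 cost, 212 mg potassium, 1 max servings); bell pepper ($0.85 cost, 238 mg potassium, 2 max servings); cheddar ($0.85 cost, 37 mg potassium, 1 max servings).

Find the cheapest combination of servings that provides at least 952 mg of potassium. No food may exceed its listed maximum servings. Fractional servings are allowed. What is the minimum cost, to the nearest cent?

Cost per mg of potassium: lentils $0.0017, bell pepper $0.0036, quinoa $0.0050, cheddar $0.0230.
Take 1 serving of lentils: +474.0 mg potassium for $0.80 (total $0.80, still need 478.0 mg).
Take 2 servings of bell pepper: +476.0 mg potassium for $1.70 (total $2.50, still need 2.0 mg).
Take 0.009434 servings of quinoa: +2.0 mg potassium for $0.01 (total $2.51, still need 0.0 mg).
Greedy by cheapest-per-mg is optimal for a single linear constraint, so the minimum cost is $2.51.

$2.51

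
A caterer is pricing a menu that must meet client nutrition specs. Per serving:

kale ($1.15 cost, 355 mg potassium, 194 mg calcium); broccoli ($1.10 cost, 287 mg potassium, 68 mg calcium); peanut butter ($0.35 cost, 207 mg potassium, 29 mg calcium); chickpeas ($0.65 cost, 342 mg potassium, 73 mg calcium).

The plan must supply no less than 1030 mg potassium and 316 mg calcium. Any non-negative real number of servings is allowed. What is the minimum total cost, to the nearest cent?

$2.34

A basic optimal solution has at most two foods positive. Try each food alone and each pair with both targets met exactly.
kale only: max(1030/355, 316/194) = 2.901 servings → $3.34.
broccoli only: max(1030/287, 316/68) = 4.647 servings → $5.11.
peanut butter only: max(1030/207, 316/29) = 10.9 servings → $3.81.
chickpeas only: max(1030/342, 316/73) = 4.329 servings → $2.81.
kale + broccoli with both tight: 0.6548 servings and 2.779 servings → $3.81.
kale + peanut butter with both tight: 1.19 servings and 2.935 servings → $2.40.
kale + chickpeas with both tight: 0.8132 servings and 2.168 servings → $2.34.
broccoli + peanut butter: the both-tight solution has a negative serving — not a feasible corner.
broccoli + chickpeas: intersection lies outside the first quadrant.
peanut butter + chickpeas: intersection lies outside the first quadrant.
The minimum over all feasible corners is $2.34.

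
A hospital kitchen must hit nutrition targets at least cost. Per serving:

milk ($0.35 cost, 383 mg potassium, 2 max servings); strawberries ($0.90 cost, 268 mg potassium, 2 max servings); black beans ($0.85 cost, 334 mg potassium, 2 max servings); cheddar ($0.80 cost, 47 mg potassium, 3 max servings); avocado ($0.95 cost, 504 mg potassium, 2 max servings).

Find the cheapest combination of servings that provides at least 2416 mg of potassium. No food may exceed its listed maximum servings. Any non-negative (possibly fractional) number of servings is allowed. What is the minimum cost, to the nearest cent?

Cost per mg of potassium: milk $0.0009, avocado $0.0019, black beans $0.0025, strawberries $0.0034, cheddar $0.0170.
Take 2 servings of milk: +766.0 mg potassium for $0.70 (total $0.70, still need 1650.0 mg).
Take 2 servings of avocado: +1008.0 mg potassium for $1.90 (total $2.60, still need 642.0 mg).
Take 1.922 servings of black beans: +642.0 mg potassium for $1.63 (total $4.23, still need 0.0 mg).
Filling from the cheapest source first is optimal under one linear minimum: $4.23.

$4.23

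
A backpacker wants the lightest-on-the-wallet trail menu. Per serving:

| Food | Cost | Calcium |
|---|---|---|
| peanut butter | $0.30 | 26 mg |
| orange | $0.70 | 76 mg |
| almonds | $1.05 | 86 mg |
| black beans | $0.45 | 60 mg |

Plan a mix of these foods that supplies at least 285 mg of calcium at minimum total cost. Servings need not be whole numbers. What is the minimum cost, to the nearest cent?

$2.14

Cost per mg of calcium: black beans $0.0075, orange $0.0092, peanut butter $0.0115, almonds $0.0122.
With no serving limits, use only black beans: 285 mg / 60 mg = 4.75 servings × $0.45 = $2.14.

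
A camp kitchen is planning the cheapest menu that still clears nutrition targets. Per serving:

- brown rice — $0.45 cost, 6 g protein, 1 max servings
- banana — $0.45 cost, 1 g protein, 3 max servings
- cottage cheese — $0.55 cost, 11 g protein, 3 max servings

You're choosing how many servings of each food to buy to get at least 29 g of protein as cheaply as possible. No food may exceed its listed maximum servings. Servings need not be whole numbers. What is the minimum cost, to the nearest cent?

$1.45

Cost per g of protein: cottage cheese $0.0500, brown rice $0.0750, banana $0.4500.
Take 2.636 servings of cottage cheese: +29.0 g protein for $1.45 (total $1.45, still need 0.0 g).
Filling from the cheapest source first is optimal under one linear minimum: $1.45.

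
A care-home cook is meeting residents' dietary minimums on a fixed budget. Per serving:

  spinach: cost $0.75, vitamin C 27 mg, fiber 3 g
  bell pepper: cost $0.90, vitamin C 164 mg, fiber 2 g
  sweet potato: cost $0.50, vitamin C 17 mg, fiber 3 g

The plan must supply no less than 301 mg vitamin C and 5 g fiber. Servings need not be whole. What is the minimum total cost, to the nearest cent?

$1.85

Minimising a linear cost over {vitamin C ≥ 301, fiber ≥ 5, servings ≥ 0} — the optimum is at a vertex, using one or two foods.
spinach only: max(301/27, 5/3) = 11.15 servings → $8.36.
bell pepper only: max(301/164, 5/2) = 2.5 servings → $2.25.
sweet potato only: max(301/17, 5/3) = 17.71 servings → $8.85.
spinach + bell pepper with both tight: 0.4977 servings and 1.753 servings → $1.95.
spinach + sweet potato with both targets exact would need a negative amount; discard.
bell pepper + sweet potato with both tight: 1.786 servings and 0.476 servings → $1.85.
So the least-cost plan costs $1.85.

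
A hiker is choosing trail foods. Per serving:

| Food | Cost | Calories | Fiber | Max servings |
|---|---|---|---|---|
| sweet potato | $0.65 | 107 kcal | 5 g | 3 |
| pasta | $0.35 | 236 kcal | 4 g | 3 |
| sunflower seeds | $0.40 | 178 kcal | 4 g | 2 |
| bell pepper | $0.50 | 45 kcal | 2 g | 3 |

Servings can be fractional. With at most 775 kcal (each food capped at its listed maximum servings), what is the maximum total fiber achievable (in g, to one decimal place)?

Fiber per kcal: sweet potato 0.04673, bell pepper 0.04444, sunflower seeds 0.02247, pasta 0.01695.
Take 3 servings of sweet potato: uses 321 kcal, +15.0 g fiber (running total 15.0 g).
Take 3 servings of bell pepper: uses 135 kcal, +6.0 g fiber (running total 21.0 g).
Take 1.792 servings of sunflower seeds: uses 319 kcal, +7.2 g fiber (running total 28.2 g).
Filling greedily by fiber-per-kcal is optimal for one linear limit, giving 28.2 g.

28.2 g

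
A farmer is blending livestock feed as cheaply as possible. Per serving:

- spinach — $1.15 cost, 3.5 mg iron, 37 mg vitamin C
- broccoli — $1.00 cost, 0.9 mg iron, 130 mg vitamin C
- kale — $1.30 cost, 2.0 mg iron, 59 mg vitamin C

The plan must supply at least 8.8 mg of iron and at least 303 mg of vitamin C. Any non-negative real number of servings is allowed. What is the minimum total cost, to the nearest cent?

$4.12

For a min-cost LP with two ≥-constraints, a basic feasible solution has at most two positive variables.
spinach only: max(8.8/3.5, 303/37) = 8.189 servings → $9.42.
broccoli only: max(8.8/0.9, 303/130) = 9.778 servings → $9.78.
kale only: max(8.8/2.0, 303/59) = 5.136 servings → $6.68.
spinach + broccoli with both tight: 2.066 servings and 1.743 servings → $4.12.
spinach + kale: the both-tight solution has a negative serving — not a feasible corner.
broccoli + kale with both tight: 0.4195 servings and 4.211 servings → $5.89.
The minimum over all feasible corners is $4.12.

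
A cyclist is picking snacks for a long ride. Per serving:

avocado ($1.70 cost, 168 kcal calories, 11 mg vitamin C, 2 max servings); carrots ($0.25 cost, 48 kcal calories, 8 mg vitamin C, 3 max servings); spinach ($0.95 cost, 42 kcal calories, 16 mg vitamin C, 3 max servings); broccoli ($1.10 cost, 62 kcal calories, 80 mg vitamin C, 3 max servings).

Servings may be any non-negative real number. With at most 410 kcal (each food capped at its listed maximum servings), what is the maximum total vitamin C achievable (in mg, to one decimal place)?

Vitamin C per kcal: broccoli 1.29, spinach 0.381, carrots 0.1667, avocado 0.06548.
Take 3 servings of broccoli: uses 186 kcal, +240.0 mg vitamin C (running total 240.0 mg).
Take 3 servings of spinach: uses 126 kcal, +48.0 mg vitamin C (running total 288.0 mg).
Take 2.042 servings of carrots: uses 98 kcal, +16.3 mg vitamin C (running total 304.3 mg).
Greedy by best ratio exhausts the calories allowance optimally: 304.3 mg.

304.3 mg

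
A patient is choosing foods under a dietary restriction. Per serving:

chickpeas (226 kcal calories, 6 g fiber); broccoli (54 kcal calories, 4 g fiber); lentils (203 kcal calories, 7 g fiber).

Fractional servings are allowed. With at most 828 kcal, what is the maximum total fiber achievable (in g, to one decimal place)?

61.3 g

Fiber per kcal: broccoli 0.07407, lentils 0.03448, chickpeas 0.02655.
With no serving limits, spend the whole calories allowance on broccoli: 828 kcal / 54 kcal × 4 g = 61.3 g.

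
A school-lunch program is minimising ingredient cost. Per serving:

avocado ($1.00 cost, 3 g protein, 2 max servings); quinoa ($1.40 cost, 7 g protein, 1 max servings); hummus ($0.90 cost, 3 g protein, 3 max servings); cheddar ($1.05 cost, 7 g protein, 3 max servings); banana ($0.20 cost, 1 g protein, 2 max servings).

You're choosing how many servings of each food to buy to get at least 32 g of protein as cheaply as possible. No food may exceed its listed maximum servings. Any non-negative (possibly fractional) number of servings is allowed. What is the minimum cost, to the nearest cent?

$5.55

Cost per g of protein: cheddar $0.1500, quinoa $0.2000, banana $0.2000, hummus $0.3000, avocado $0.3333.
Take 3 servings of cheddar: +21.0 g protein for $3.15 (total $3.15, still need 11.0 g).
Take 1 serving of quinoa: +7.0 g protein for $1.40 (total $4.55, still need 4.0 g).
Take 2 servings of banana: +2.0 g protein for $0.40 (total $4.95, still need 2.0 g).
Take 0.6667 servings of hummus: +2.0 g protein for $0.60 (total $5.55, still need 0.0 g).
Filling from the cheapest source first is optimal under one linear minimum: $5.55.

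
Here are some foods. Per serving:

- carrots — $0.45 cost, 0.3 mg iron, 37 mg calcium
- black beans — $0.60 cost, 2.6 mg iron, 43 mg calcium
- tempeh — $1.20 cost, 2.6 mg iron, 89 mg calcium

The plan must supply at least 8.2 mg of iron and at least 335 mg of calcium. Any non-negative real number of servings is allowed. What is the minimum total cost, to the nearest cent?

Two binding constraints pin down two serving amounts, so the optimal mix uses at most two foods. The candidates are each food alone (scaled to the tighter of iron/calcium) and each pair with both constraints tight.
carrots only: max(8.2/0.3, 335/37) = 27.33 servings → $12.30.
black beans only: max(8.2/2.6, 335/43) = 7.791 servings → $4.67.
tempeh only: max(8.2/2.6, 335/89) = 3.764 servings → $4.52.
carrots + black beans with both tight: 6.223 servings and 2.436 servings → $4.26.
carrots + tempeh with both tight: 2.032 servings and 2.919 servings → $4.42.
black beans + tempeh: intersection lies outside the first quadrant.
So the least-cost plan costs $4.26.

$4.26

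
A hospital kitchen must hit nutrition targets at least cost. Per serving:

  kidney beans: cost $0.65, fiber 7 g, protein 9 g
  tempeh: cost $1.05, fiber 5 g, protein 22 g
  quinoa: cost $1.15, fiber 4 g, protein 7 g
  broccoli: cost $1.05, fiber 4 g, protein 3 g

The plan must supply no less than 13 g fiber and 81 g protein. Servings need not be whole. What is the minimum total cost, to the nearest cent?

$3.87

At the optimum either one food covers both requirements or two foods hit both targets exactly; no other combination can be cheaper.
kidney beans only: max(13/7, 81/9) = 9 servings → $5.85.
tempeh only: max(13/5, 81/22) = 3.682 servings → $3.87.
quinoa only: max(13/4, 81/7) = 11.57 servings → $13.31.
broccoli only: max(13/4, 81/3) = 27 servings → $28.35.
kidney beans + tempeh: the both-tight solution has a negative serving — not a feasible corner.
kidney beans + quinoa: intersection lies outside the first quadrant.
kidney beans + broccoli: the both-tight solution has a negative serving — not a feasible corner.
tempeh + quinoa: the both-tight solution has a negative serving — not a feasible corner.
tempeh + broccoli: intersection lies outside the first quadrant.
quinoa + broccoli: intersection lies outside the first quadrant.
Cheapest feasible corner: $3.87.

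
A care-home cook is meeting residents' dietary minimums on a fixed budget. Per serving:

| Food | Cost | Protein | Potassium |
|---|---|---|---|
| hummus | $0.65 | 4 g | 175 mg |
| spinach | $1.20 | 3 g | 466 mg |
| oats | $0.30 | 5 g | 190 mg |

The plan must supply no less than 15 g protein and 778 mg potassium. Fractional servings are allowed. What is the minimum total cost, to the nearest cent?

Minimising a linear cost over {protein ≥ 15, potassium ≥ 778, servings ≥ 0} — the optimum is at a vertex, using one or two foods.
hummus only: max(15/4, 778/175) = 4.446 servings → $2.89.
spinach only: max(15/3, 778/466) = 5 servings → $6.00.
oats only: max(15/5, 778/190) = 4.095 servings → $1.23.
hummus + spinach with both tight: 3.477 servings and 0.3637 servings → $2.70.
hummus + oats with both targets exact would need a negative amount; discard.
spinach + oats with both tight: 0.5909 servings and 2.645 servings → $1.50.
The minimum over all feasible corners is $1.23.

$1.23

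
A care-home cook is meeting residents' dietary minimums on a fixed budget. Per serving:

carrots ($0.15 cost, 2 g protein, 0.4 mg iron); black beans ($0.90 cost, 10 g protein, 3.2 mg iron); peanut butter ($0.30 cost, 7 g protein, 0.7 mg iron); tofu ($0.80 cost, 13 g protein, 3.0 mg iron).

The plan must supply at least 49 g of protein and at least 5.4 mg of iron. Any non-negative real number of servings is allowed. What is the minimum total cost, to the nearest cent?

$2.17

A basic optimal solution has at most two foods positive. Try each food alone and each pair with both targets met exactly.
carrots only: max(49/2, 5.4/0.4) = 24.5 servings → $3.67.
black beans only: max(49/10, 5.4/3.2) = 4.9 servings → $4.41.
peanut butter only: max(49/7, 5.4/0.7) = 7.714 servings → $2.31.
tofu only: max(49/13, 5.4/3.0) = 3.769 servings → $3.02.
carrots + black beans: the both-tight solution has a negative serving — not a feasible corner.
carrots + peanut butter with both tight: 2.5 servings and 6.286 servings → $2.26.
carrots + tofu: intersection lies outside the first quadrant.
black beans + peanut butter with both tight: 0.2273 servings and 6.675 servings → $2.21.
black beans + tofu: intersection lies outside the first quadrant.
peanut butter + tofu with both tight: 6.454 servings and 0.2941 servings → $2.17.
The minimum over all feasible corners is $2.17.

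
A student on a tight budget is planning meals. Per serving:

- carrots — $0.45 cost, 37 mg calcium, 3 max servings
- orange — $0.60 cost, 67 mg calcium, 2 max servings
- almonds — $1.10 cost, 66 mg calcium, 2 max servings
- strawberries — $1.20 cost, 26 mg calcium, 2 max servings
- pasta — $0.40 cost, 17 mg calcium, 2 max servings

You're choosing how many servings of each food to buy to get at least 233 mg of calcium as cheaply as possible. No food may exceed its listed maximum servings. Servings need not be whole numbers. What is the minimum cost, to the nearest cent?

Cost per mg of calcium: orange $0.0090, carrots $0.0122, almonds $0.0167, pasta $0.0235, strawberries $0.0462.
Take 2 servings of orange: +134.0 mg calcium for $1.20 (total $1.20, still need 99.0 mg).
Take 2.676 servings of carrots: +99.0 mg calcium for $1.20 (total $2.40, still need 0.0 mg).
Greedy by cheapest-per-mg is optimal for a single linear constraint, so the minimum cost is $2.40.

$2.40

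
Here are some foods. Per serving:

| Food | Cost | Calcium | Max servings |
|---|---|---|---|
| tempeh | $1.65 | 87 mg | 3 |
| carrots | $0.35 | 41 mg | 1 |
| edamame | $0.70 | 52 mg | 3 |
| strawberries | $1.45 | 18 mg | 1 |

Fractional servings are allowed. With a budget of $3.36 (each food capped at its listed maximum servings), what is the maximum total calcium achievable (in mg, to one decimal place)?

245.0 mg

Calcium per dollar: carrots 117.1, edamame 74.29, tempeh 52.73, strawberries 12.41.
Take 1 serving of carrots: spends $0.35, +41.0 mg calcium (running total 41.0 mg).
Take 3 servings of edamame: spends $2.10, +156.0 mg calcium (running total 197.0 mg).
Take 0.5515 servings of tempeh: spends $0.91, +48.0 mg calcium (running total 245.0 mg).
Greedy by best ratio exhausts the cost allowance optimally: 245.0 mg.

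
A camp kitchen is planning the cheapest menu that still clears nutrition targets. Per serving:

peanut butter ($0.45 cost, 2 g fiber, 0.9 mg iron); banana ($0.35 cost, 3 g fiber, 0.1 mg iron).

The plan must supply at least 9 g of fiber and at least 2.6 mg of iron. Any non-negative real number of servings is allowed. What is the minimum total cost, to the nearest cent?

$1.65

At the optimum either one food covers both requirements or two foods hit both targets exactly; no other combination can be cheaper.
peanut butter only: max(9/2, 2.6/0.9) = 4.5 servings → $2.02.
banana only: max(9/3, 2.6/0.1) = 26 servings → $9.10.
peanut butter + banana with both tight: 2.76 servings and 1.16 servings → $1.65.
So the least-cost plan costs $1.65.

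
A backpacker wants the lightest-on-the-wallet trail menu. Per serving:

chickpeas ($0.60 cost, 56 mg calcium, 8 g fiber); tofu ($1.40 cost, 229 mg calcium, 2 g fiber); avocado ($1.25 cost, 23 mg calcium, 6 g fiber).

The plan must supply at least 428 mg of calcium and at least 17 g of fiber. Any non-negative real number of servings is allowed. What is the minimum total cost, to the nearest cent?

$3.07

chickpeas only: max(428/56, 17/8) = 7.643 servings → $4.59.
tofu only: max(428/229, 17/2) = 8.5 servings → $11.90.
avocado only: max(428/23, 17/6) = 18.61 servings → $23.26.
chickpeas + tofu with both tight: 1.766 servings and 1.437 servings → $3.07.
chickpeas + avocado: the both-tight solution has a negative serving — not a feasible corner.
tofu + avocado with both tight: 1.639 servings and 2.287 servings → $5.15.
The minimum over all feasible corners is $3.07.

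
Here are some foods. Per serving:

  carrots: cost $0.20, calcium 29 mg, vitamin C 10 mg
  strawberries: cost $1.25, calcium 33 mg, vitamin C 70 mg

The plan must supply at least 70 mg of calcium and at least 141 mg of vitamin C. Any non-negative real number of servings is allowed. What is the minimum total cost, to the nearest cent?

At the optimum either one food covers both requirements or two foods hit both targets exactly; no other combination can be cheaper.
carrots only: max(70/29, 141/10) = 14.1 servings → $2.82.
strawberries only: max(70/33, 141/70) = 2.121 servings → $2.65.
carrots + strawberries with both tight: 0.1453 servings and 1.994 servings → $2.52.
So the least-cost plan costs $2.52.

$2.52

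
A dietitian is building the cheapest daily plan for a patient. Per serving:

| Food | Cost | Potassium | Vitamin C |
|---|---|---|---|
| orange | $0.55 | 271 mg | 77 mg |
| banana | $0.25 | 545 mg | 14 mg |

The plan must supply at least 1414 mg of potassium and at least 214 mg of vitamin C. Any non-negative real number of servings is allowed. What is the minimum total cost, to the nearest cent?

$1.73

Compare the cost at each extreme point of the feasible region.
orange only: max(1414/271, 214/77) = 5.218 servings → $2.87.
banana only: max(1414/545, 214/14) = 15.29 servings → $3.82.
orange + banana with both tight: 2.537 servings and 1.333 servings → $1.73.
So the least-cost plan costs $1.73.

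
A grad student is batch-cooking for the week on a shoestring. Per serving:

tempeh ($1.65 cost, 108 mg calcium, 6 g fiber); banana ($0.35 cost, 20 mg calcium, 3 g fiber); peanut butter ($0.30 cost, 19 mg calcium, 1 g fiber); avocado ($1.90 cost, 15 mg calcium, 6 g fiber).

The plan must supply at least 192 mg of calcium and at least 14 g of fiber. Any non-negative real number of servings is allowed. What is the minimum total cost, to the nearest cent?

$3.01

Two binding constraints pin down two serving amounts, so the optimal mix uses at most two foods. The candidates are each food alone (scaled to the tighter of calcium/fiber) and each pair with both constraints tight.
tempeh only: max(192/108, 14/6) = 2.333 servings → $3.85.
banana only: max(192/20, 14/3) = 9.6 servings → $3.36.
peanut butter only: max(192/19, 14/1) = 14 servings → $4.20.
avocado only: max(192/15, 14/6) = 12.8 servings → $24.32.
tempeh + banana with both tight: 1.451 servings and 1.765 servings → $3.01.
tempeh + peanut butter: intersection lies outside the first quadrant.
tempeh + avocado with both tight: 1.688 servings and 0.6452 servings → $4.01.
banana + peanut butter with both tight: 2 servings and 8 servings → $3.10.
banana + avocado: the both-tight solution has a negative serving — not a feasible corner.
peanut butter + avocado with both tight: 9.515 servings and 0.7475 servings → $4.27.
Cheapest feasible corner: $3.01.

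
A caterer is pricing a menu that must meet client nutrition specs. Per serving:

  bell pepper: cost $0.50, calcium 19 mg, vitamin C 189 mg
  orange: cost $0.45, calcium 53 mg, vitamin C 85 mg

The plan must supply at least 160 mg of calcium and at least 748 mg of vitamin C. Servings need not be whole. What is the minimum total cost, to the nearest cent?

$2.41

With two linear requirements the optimum uses one or two foods; enumerate the corners.
bell pepper only: max(160/19, 748/189) = 8.421 servings → $4.21.
orange only: max(160/53, 748/85) = 8.8 servings → $3.96.
bell pepper + orange with both tight: 3.1 servings and 1.908 servings → $2.41.
So the least-cost plan costs $2.41.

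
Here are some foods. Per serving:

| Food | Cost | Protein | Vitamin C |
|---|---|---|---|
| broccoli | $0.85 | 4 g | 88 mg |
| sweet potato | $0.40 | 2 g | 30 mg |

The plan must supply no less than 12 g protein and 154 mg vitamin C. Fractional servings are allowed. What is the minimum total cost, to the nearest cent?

$2.40

This is a tiny linear program; its minimum lies at a vertex of the feasible set. List the vertices and price them.
broccoli only: max(12/4, 154/88) = 3 servings → $2.55.
sweet potato only: max(12/2, 154/30) = 6 servings → $2.40.
broccoli + sweet potato with both targets exact would need a negative amount; discard.
Cheapest feasible corner: $2.40.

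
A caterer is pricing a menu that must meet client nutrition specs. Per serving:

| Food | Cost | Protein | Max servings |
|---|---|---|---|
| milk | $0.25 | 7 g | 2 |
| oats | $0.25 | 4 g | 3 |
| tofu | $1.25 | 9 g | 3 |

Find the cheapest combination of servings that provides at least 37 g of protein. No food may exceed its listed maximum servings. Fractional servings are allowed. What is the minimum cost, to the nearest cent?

Cost per g of protein: milk $0.0357, oats $0.0625, tofu $0.1389.
Take 2 servings of milk: +14.0 g protein for $0.50 (total $0.50, still need 23.0 g).
Take 3 servings of oats: +12.0 g protein for $0.75 (total $1.25, still need 11.0 g).
Take 1.222 servings of tofu: +11.0 g protein for $1.53 (total $2.78, still need 0.0 g).
Filling from the cheapest source first is optimal under one linear minimum: $2.78.

$2.78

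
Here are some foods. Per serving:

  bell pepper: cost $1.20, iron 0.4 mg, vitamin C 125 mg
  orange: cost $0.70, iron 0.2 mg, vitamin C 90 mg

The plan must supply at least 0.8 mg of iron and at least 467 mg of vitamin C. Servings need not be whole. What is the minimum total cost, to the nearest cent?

At the optimum either one food covers both requirements or two foods hit both targets exactly; no other combination can be cheaper.
bell pepper only: max(0.8/0.4, 467/125) = 3.736 servings → $4.48.
orange only: max(0.8/0.2, 467/90) = 5.189 servings → $3.63.
bell pepper + orange: the both-tight solution has a negative serving — not a feasible corner.
Cheapest feasible corner: $3.63.

$3.63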